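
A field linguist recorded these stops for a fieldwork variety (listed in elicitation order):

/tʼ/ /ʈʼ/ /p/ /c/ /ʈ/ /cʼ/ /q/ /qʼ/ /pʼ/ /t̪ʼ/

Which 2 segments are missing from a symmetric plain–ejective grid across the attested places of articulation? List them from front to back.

/t̪/, /t/

Plain: /p/ (bilabial), /ʈ/ (retroflex), /c/ (palatal), /q/ (uvular).
Ejective: /pʼ/ (bilabial), /t̪ʼ/ (dental), /tʼ/ (alveolar), /ʈʼ/ (retroflex), /cʼ/ (palatal), /qʼ/ (uvular).
Gaps, from front to back: dental lacks plain (/t̪/); alveolar lacks plain (/t/).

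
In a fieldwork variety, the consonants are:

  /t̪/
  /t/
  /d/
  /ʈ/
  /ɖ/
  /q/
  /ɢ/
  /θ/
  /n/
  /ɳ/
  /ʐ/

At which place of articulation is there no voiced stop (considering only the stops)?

dental

dental: voiceless /t̪/, voiced —.
alveolar: voiceless /t/, voiced /d/.
retroflex: voiceless /ʈ/, voiced /ɖ/.
uvular: voiceless /q/, voiced /ɢ/.
Every place of articulation has a voiced member except dental, where /d̪/ would be expected.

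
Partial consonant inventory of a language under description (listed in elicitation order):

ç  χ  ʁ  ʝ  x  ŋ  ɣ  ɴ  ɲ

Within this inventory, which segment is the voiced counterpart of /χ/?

/χ/ is a voiceless uvular fricative.
The voiced counterpart is a voiced uvular fricative — in this inventory, /ʁ/.

/ʁ/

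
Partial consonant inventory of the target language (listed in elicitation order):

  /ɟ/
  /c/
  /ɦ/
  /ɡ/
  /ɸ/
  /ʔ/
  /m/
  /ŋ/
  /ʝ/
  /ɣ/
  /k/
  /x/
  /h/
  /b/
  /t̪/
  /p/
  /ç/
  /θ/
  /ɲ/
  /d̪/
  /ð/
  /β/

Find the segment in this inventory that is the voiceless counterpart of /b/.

/b/ is a voiced bilabial stop.
The voiceless counterpart is a voiceless bilabial stop — in this inventory, /p/.

/p/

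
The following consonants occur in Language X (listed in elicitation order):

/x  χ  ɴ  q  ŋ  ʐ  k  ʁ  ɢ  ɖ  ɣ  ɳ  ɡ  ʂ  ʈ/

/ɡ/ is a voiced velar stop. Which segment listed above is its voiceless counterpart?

The voiceless counterpart is a voiceless velar stop — in this inventory, /k/.

/k/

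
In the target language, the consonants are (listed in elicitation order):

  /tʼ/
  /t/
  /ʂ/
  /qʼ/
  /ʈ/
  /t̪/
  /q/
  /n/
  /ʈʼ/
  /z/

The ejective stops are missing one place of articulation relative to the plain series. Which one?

Plain: /t̪/ (dental), /t/ (alveolar), /ʈ/ (retroflex), /q/ (uvular).
Ejective: /tʼ/ (alveolar), /ʈʼ/ (retroflex), /qʼ/ (uvular).
Every place of articulation has an ejective member except dental, where /t̪ʼ/ would be expected.

dental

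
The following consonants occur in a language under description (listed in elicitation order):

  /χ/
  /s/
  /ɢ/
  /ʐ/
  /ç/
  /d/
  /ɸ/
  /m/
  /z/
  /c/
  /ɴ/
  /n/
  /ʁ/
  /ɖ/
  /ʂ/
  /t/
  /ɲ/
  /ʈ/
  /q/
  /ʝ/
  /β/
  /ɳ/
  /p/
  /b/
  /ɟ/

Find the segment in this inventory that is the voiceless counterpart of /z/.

/s/

/z/ is a voiced alveolar fricative.
The voiceless counterpart is a voiceless alveolar fricative — in this inventory, /s/.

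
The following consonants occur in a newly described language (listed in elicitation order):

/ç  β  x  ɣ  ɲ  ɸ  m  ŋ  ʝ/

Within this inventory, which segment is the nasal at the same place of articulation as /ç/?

/ɲ/

/ç/ is a voiceless palatal fricative.
The nasal at the same place is a palatal nasal — in this inventory, /ɲ/.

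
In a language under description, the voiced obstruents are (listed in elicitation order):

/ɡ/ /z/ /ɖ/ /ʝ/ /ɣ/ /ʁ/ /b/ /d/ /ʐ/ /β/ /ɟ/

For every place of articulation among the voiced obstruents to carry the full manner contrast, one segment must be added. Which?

bilabial: stop /b/, fricative /β/.
alveolar: stop /d/, fricative /z/.
retroflex: stop /ɖ/, fricative /ʐ/.
palatal: stop /ɟ/, fricative /ʝ/.
velar: stop /ɡ/, fricative /ɣ/.
uvular: stop —, fricative /ʁ/.
The uvular row has no stop member, so the gap is the uvular stop /ɢ/.

/ɢ/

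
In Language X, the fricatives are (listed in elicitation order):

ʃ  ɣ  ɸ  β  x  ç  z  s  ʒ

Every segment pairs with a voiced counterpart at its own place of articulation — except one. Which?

Bilabial: /ɸ/ ~ /β/
Alveolar: /s/ ~ /z/
Postalveolar: /ʃ/ ~ /ʒ/
Velar: /x/ ~ /ɣ/
Palatal: only /ç/ (voiceless); no voiced partner.
So /ç/ is the unpaired segment.

/ç/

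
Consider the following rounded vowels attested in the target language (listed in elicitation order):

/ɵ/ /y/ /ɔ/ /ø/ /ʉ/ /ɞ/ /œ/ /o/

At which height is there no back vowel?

high

height            front     central   back    
high              y         ʉ         —       
high-mid          ø         ɵ         o       
low-mid           œ         ɞ         ɔ       
Every height has a back member except high, where /u/ would be expected.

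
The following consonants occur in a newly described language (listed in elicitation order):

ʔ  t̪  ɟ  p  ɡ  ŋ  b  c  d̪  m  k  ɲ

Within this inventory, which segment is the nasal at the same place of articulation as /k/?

/ŋ/

/k/ is a voiceless velar stop.
The nasal at the same place is a velar nasal — in this inventory, /ŋ/.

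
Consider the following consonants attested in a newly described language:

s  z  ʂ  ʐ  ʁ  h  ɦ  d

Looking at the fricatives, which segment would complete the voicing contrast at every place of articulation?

place of articulation  voiceless  voiced  
alveolar          s         z       
retroflex         ʂ         ʐ       
uvular            —         ʁ       
glottal           h         ɦ       
The uvular row has no voiceless member, so the gap is the voiceless uvular fricative /χ/.

/χ/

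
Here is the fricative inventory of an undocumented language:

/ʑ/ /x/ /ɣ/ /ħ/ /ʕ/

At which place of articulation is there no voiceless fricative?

alveolo-palatal

place of articulation  voiceless  voiced  
alveolo-palatal   —         ʑ       
velar             x         ɣ       
pharyngeal        ħ         ʕ       
Every place of articulation has a voiceless member except alveolo-palatal, where /ɕ/ would be expected.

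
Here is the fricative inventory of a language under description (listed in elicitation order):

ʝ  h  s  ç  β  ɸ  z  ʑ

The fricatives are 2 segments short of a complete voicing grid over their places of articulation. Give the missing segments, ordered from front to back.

/ɕ/, /ɦ/

place of articulation  voiceless  voiced  
bilabial          ɸ         β       
alveolar          s         z       
alveolo-palatal   —         ʑ       
palatal           ç         ʝ       
glottal           h         —       
Gaps, from front to back: alveolo-palatal lacks voiceless (/ɕ/); glottal lacks voiced (/ɦ/).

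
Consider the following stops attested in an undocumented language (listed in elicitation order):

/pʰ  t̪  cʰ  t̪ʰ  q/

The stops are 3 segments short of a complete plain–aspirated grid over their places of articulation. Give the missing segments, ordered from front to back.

/p/, /c/, /qʰ/

bilabial: plain —, aspirated /pʰ/.
dental: plain /t̪/, aspirated /t̪ʰ/.
palatal: plain —, aspirated /cʰ/.
uvular: plain /q/, aspirated —.
Gaps, from front to back: bilabial lacks plain (/p/); palatal lacks plain (/c/); uvular lacks aspirated (/qʰ/).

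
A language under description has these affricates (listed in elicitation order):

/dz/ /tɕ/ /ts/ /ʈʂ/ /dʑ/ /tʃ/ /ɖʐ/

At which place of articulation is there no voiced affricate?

postalveolar

Voiceless: /ts/ (alveolar), /tʃ/ (postalveolar), /ʈʂ/ (retroflex), /tɕ/ (alveolo-palatal).
Voiced: /dz/ (alveolar), /ɖʐ/ (retroflex), /dʑ/ (alveolo-palatal).
Every place of articulation has a voiced member except postalveolar, where /dʒ/ would be expected.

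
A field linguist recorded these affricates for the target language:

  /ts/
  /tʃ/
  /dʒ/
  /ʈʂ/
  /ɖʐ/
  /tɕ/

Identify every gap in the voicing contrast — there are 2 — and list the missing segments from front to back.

place of articulation  voiceless  voiced  
alveolar          ts        —       
postalveolar      tʃ        dʒ      
retroflex         ʈʂ        ɖʐ      
alveolo-palatal   tɕ        —       
Gaps, from front to back: alveolar lacks voiced (/dz/); alveolo-palatal lacks voiced (/dʑ/).

/dz/, /dʑ/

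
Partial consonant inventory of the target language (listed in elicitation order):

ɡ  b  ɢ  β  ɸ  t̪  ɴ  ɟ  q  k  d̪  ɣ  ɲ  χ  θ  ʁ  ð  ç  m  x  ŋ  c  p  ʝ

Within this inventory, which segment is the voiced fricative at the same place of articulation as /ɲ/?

/ɲ/ is a palatal nasal.
The voiced fricative at the same place is a voiced palatal fricative — in this inventory, /ʝ/.

/ʝ/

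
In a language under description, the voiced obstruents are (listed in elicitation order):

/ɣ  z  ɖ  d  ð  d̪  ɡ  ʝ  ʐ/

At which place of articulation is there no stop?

Stop: /d̪/ (dental), /d/ (alveolar), /ɖ/ (retroflex), /ɡ/ (velar).
Fricative: /ð/ (dental), /z/ (alveolar), /ʐ/ (retroflex), /ʝ/ (palatal), /ɣ/ (velar).
Every place of articulation has a stop member except palatal, where /ɟ/ would be expected.

palatal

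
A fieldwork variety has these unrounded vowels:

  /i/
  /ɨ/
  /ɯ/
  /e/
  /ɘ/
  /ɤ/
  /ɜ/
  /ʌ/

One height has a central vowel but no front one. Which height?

low-mid

height            front     central   back    
high              i         ɨ         ɯ       
high-mid          e         ɘ         ɤ       
low-mid           —         ɜ         ʌ       
Every height has a front member except low-mid, where /ɛ/ would be expected.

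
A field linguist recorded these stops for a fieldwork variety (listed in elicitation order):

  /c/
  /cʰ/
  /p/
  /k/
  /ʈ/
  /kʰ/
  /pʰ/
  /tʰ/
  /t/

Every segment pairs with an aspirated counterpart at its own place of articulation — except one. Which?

Bilabial: /p/ ~ /pʰ/
Alveolar: /t/ ~ /tʰ/
Palatal: /c/ ~ /cʰ/
Velar: /k/ ~ /kʰ/
Retroflex: only /ʈ/ (plain); no aspirated partner.
So /ʈ/ is the unpaired segment.

/ʈ/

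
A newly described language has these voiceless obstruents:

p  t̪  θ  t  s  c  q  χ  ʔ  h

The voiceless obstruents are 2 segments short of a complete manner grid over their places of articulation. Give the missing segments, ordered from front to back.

/ɸ/, /ç/

bilabial: stop /p/, fricative —.
dental: stop /t̪/, fricative /θ/.
alveolar: stop /t/, fricative /s/.
palatal: stop /c/, fricative —.
uvular: stop /q/, fricative /χ/.
glottal: stop /ʔ/, fricative /h/.
Gaps, from front to back: bilabial lacks fricative (/ɸ/); palatal lacks fricative (/ç/).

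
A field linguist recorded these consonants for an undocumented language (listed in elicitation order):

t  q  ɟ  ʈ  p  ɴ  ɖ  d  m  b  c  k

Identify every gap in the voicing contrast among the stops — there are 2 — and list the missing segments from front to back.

/ɡ/, /ɢ/

bilabial: voiceless /p/, voiced /b/.
alveolar: voiceless /t/, voiced /d/.
retroflex: voiceless /ʈ/, voiced /ɖ/.
palatal: voiceless /c/, voiced /ɟ/.
velar: voiceless /k/, voiced —.
uvular: voiceless /q/, voiced —.
Gaps, from front to back: velar lacks voiced (/ɡ/); uvular lacks voiced (/ɢ/).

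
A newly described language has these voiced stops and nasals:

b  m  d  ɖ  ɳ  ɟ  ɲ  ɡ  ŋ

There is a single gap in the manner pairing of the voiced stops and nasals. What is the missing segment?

/n/

bilabial: oral stop /b/, nasal /m/.
alveolar: oral stop /d/, nasal —.
retroflex: oral stop /ɖ/, nasal /ɳ/.
palatal: oral stop /ɟ/, nasal /ɲ/.
velar: oral stop /ɡ/, nasal /ŋ/.
The alveolar row has no nasal member, so the gap is the alveolar nasal /n/.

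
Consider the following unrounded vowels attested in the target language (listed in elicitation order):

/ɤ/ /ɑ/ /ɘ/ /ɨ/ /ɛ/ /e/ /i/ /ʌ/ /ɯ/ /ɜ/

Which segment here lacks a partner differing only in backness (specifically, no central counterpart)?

High: /i/ ~ /ɨ/ ~ /ɯ/
High-mid: /e/ ~ /ɘ/ ~ /ɤ/
Low-mid: /ɛ/ ~ /ɜ/ ~ /ʌ/
Low: only /ɑ/ (back); no central partner.
So /ɑ/ is the unpaired segment.

/ɑ/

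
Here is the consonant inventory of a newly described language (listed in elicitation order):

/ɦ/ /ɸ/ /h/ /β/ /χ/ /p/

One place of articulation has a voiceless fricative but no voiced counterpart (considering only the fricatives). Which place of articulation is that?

Voiceless: /ɸ/ (bilabial), /χ/ (uvular), /h/ (glottal).
Voiced: /β/ (bilabial), /ɦ/ (glottal).
Every place of articulation has a voiced member except uvular, where /ʁ/ would be expected.

uvular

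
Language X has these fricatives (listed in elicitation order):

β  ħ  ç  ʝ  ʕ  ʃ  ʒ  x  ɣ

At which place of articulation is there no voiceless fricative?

place of articulation  voiceless  voiced  
bilabial          —         β       
postalveolar      ʃ         ʒ       
palatal           ç         ʝ       
velar             x         ɣ       
pharyngeal        ħ         ʕ       
Every place of articulation has a voiceless member except bilabial, where /ɸ/ would be expected.

bilabial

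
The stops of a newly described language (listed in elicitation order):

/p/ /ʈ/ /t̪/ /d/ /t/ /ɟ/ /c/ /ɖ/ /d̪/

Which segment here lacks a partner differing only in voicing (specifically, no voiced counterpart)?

Dental: /t̪/ ~ /d̪/
Alveolar: /t/ ~ /d/
Retroflex: /ʈ/ ~ /ɖ/
Palatal: /c/ ~ /ɟ/
Bilabial: only /p/ (voiceless); no voiced partner.
So /p/ is the unpaired segment.

/p/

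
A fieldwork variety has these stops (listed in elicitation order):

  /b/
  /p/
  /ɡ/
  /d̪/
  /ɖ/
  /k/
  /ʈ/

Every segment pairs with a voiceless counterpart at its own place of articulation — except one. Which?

Bilabial: /p/ ~ /b/
Retroflex: /ʈ/ ~ /ɖ/
Velar: /k/ ~ /ɡ/
Dental: only /d̪/ (voiced); no voiceless partner.
So /d̪/ is the unpaired segment.

/d̪/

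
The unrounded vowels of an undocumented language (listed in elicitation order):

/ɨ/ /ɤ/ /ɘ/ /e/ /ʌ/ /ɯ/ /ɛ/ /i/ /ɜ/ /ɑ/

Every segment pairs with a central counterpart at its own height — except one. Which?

/ɑ/

High: /i/ ~ /ɨ/ ~ /ɯ/
High-mid: /e/ ~ /ɘ/ ~ /ɤ/
Low-mid: /ɛ/ ~ /ɜ/ ~ /ʌ/
Low: only /ɑ/ (back); no central partner.
So /ɑ/ is the unpaired segment.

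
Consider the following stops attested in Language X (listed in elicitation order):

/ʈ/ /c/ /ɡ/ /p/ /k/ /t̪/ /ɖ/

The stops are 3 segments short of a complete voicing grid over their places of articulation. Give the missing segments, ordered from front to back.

/b/, /d̪/, /ɟ/

Voiceless: /p/ (bilabial), /t̪/ (dental), /ʈ/ (retroflex), /c/ (palatal), /k/ (velar).
Voiced: /ɖ/ (retroflex), /ɡ/ (velar).
Gaps, from front to back: bilabial lacks voiced (/b/); dental lacks voiced (/d̪/); palatal lacks voiced (/ɟ/).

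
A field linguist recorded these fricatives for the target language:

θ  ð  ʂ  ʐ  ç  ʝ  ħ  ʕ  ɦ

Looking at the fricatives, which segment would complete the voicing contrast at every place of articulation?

place of articulation  voiceless  voiced  
dental            θ         ð       
retroflex         ʂ         ʐ       
palatal           ç         ʝ       
pharyngeal        ħ         ʕ       
glottal           —         ɦ       
The glottal row has no voiceless member, so the gap is the voiceless glottal fricative /h/.

/h/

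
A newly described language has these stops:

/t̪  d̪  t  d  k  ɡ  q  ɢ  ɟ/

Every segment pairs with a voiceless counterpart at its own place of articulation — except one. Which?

/ɟ/

Dental: /t̪/ ~ /d̪/
Alveolar: /t/ ~ /d/
Velar: /k/ ~ /ɡ/
Uvular: /q/ ~ /ɢ/
Palatal: only /ɟ/ (voiced); no voiceless partner.
So /ɟ/ is the unpaired segment.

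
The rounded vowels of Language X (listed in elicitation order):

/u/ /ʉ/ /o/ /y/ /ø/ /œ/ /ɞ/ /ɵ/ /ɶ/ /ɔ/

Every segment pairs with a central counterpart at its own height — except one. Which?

/ɶ/

High: /y/ ~ /ʉ/ ~ /u/
High-mid: /ø/ ~ /ɵ/ ~ /o/
Low-mid: /œ/ ~ /ɞ/ ~ /ɔ/
Low: only /ɶ/ (front); no central partner.
So /ɶ/ is the unpaired segment.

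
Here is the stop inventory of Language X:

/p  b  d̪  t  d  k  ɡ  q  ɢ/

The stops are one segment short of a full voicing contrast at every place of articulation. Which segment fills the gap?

/t̪/

Voiceless: /p/ (bilabial), /t/ (alveolar), /k/ (velar), /q/ (uvular).
Voiced: /b/ (bilabial), /d̪/ (dental), /d/ (alveolar), /ɡ/ (velar), /ɢ/ (uvular).
The dental row has no voiceless member, so the gap is the voiceless dental stop /t̪/.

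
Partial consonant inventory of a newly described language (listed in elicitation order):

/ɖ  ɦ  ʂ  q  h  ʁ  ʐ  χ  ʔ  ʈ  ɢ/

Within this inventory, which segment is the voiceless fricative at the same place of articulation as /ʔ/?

/ʔ/ is a voiceless glottal stop.
The voiceless fricative at the same place is a voiceless glottal fricative — in this inventory, /h/.

/h/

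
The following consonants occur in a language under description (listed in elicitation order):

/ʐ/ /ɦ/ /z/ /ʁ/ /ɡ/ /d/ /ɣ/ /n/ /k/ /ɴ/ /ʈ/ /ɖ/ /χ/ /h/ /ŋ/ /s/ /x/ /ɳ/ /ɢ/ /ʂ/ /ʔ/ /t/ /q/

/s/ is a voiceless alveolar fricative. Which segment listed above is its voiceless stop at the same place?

/t/

The voiceless stop at the same place is a voiceless alveolar stop — in this inventory, /t/.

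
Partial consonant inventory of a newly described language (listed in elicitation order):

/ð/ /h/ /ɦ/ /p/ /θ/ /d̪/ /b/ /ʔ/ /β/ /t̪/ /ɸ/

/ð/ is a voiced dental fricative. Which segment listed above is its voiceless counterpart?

/θ/

The voiceless counterpart is a voiceless dental fricative — in this inventory, /θ/.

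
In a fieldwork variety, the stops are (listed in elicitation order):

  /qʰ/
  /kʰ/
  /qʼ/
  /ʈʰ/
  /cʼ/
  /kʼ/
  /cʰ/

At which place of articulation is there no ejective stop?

retroflex: aspirated /ʈʰ/, ejective —.
palatal: aspirated /cʰ/, ejective /cʼ/.
velar: aspirated /kʰ/, ejective /kʼ/.
uvular: aspirated /qʰ/, ejective /qʼ/.
Every place of articulation has an ejective member except retroflex, where /ʈʼ/ would be expected.

retroflex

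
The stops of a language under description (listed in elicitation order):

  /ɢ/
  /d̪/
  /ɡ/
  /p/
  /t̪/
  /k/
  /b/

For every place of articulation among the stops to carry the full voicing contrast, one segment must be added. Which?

bilabial: voiceless /p/, voiced /b/.
dental: voiceless /t̪/, voiced /d̪/.
velar: voiceless /k/, voiced /ɡ/.
uvular: voiceless —, voiced /ɢ/.
The uvular row has no voiceless member, so the gap is the voiceless uvular stop /q/.

/q/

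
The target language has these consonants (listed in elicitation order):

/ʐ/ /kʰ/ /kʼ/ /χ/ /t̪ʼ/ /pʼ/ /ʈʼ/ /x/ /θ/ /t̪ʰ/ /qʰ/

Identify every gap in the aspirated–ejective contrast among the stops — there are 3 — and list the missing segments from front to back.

/pʰ/, /ʈʰ/, /qʼ/

place of articulation  aspirated  ejective
bilabial          —         pʼ      
dental            t̪ʰ       t̪ʼ     
retroflex         —         ʈʼ      
velar             kʰ        kʼ      
uvular            qʰ        —       
Gaps, from front to back: bilabial lacks aspirated (/pʰ/); retroflex lacks aspirated (/ʈʰ/); uvular lacks ejective (/qʼ/).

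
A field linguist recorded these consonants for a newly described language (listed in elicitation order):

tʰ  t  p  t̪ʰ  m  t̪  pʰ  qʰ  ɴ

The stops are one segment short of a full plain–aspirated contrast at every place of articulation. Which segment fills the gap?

/q/

place of articulation  plain     aspirated
bilabial          p         pʰ      
dental            t̪        t̪ʰ     
alveolar          t         tʰ      
uvular            —         qʰ      
The uvular row has no plain member, so the gap is the plain uvular stop /q/.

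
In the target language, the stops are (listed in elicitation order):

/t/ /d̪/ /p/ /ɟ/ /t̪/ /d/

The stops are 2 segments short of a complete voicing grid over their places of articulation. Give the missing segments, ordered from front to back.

/b/, /c/

place of articulation  voiceless  voiced  
bilabial          p         —       
dental            t̪        d̪      
alveolar          t         d       
palatal           —         ɟ       
Gaps, from front to back: bilabial lacks voiced (/b/); palatal lacks voiceless (/c/).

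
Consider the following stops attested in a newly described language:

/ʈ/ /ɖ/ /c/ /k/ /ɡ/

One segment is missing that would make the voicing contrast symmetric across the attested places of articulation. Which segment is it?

Voiceless: /ʈ/ (retroflex), /c/ (palatal), /k/ (velar).
Voiced: /ɖ/ (retroflex), /ɡ/ (velar).
The palatal row has no voiced member, so the gap is the voiced palatal stop /ɟ/.

/ɟ/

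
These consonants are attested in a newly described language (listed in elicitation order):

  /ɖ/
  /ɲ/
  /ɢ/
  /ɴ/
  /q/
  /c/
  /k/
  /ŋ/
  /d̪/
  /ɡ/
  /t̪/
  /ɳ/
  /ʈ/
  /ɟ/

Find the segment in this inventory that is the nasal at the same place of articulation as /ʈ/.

/ʈ/ is a voiceless retroflex stop.
The nasal at the same place is a retroflex nasal — in this inventory, /ɳ/.

/ɳ/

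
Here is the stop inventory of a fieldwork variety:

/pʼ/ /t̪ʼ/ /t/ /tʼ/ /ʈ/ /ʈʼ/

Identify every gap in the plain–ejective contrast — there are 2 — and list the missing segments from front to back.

/p/, /t̪/

bilabial: plain —, ejective /pʼ/.
dental: plain —, ejective /t̪ʼ/.
alveolar: plain /t/, ejective /tʼ/.
retroflex: plain /ʈ/, ejective /ʈʼ/.
Gaps, from front to back: bilabial lacks plain (/p/); dental lacks plain (/t̪/).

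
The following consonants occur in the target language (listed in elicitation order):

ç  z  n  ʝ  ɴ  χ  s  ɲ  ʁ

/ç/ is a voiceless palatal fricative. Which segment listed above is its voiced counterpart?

/ʝ/

The voiced counterpart is a voiced palatal fricative — in this inventory, /ʝ/.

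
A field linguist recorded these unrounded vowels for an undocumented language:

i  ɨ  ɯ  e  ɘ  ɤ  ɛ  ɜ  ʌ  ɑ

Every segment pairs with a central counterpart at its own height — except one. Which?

/ɑ/

High: /i/ ~ /ɨ/ ~ /ɯ/
High-mid: /e/ ~ /ɘ/ ~ /ɤ/
Low-mid: /ɛ/ ~ /ɜ/ ~ /ʌ/
Low: only /ɑ/ (back); no central partner.
So /ɑ/ is the unpaired segment.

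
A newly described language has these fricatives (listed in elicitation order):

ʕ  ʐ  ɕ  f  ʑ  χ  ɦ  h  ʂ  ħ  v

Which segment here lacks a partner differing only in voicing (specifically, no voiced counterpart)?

Labiodental: /f/ ~ /v/
Retroflex: /ʂ/ ~ /ʐ/
Alveolo-palatal: /ɕ/ ~ /ʑ/
Pharyngeal: /ħ/ ~ /ʕ/
Glottal: /h/ ~ /ɦ/
Uvular: only /χ/ (voiceless); no voiced partner.
So /χ/ is the unpaired segment.

/χ/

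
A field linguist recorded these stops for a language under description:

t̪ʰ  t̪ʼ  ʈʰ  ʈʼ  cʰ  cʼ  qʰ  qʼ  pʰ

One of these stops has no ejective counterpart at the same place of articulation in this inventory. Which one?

/pʰ/

Dental: /t̪ʰ/ ~ /t̪ʼ/
Retroflex: /ʈʰ/ ~ /ʈʼ/
Palatal: /cʰ/ ~ /cʼ/
Uvular: /qʰ/ ~ /qʼ/
Bilabial: only /pʰ/ (aspirated); no ejective partner.
So /pʰ/ is the unpaired segment.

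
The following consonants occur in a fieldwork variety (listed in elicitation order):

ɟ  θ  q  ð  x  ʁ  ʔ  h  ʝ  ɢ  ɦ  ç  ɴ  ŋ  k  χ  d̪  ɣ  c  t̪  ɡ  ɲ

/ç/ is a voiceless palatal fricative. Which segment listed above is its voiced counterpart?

The voiced counterpart is a voiced palatal fricative — in this inventory, /ʝ/.

/ʝ/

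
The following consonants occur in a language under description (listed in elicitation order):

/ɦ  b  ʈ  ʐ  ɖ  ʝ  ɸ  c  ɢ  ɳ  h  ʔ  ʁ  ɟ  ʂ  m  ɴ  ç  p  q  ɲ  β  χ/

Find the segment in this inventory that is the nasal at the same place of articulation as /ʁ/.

/ʁ/ is a voiced uvular fricative.
The nasal at the same place is an uvular nasal — in this inventory, /ɴ/.

/ɴ/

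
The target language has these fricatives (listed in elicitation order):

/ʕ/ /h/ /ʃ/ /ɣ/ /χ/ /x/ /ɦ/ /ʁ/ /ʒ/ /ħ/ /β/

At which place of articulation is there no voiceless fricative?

bilabial

place of articulation  voiceless  voiced  
bilabial          —         β       
postalveolar      ʃ         ʒ       
velar             x         ɣ       
uvular            χ         ʁ       
pharyngeal        ħ         ʕ       
glottal           h         ɦ       
Every place of articulation has a voiceless member except bilabial, where /ɸ/ would be expected.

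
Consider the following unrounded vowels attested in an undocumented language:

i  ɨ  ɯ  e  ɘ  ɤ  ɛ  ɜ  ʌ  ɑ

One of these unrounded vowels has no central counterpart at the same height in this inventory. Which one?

/ɑ/

High: /i/ ~ /ɨ/ ~ /ɯ/
High-mid: /e/ ~ /ɘ/ ~ /ɤ/
Low-mid: /ɛ/ ~ /ɜ/ ~ /ʌ/
Low: only /ɑ/ (back); no central partner.
So /ɑ/ is the unpaired segment.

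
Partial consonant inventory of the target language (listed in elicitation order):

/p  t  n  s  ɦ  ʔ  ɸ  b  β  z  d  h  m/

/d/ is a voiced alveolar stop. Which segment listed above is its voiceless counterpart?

The voiceless counterpart is a voiceless alveolar stop — in this inventory, /t/.

/t/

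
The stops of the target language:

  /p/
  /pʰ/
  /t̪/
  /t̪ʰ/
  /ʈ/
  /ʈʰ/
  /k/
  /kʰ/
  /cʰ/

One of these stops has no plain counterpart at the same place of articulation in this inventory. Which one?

/cʰ/

Bilabial: /p/ ~ /pʰ/
Dental: /t̪/ ~ /t̪ʰ/
Retroflex: /ʈ/ ~ /ʈʰ/
Velar: /k/ ~ /kʰ/
Palatal: only /cʰ/ (aspirated); no plain partner.
So /cʰ/ is the unpaired segment.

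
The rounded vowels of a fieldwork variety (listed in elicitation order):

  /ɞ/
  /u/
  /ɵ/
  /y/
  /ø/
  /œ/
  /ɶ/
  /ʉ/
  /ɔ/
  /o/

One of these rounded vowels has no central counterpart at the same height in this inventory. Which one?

High: /y/ ~ /ʉ/ ~ /u/
High-mid: /ø/ ~ /ɵ/ ~ /o/
Low-mid: /œ/ ~ /ɞ/ ~ /ɔ/
Low: only /ɶ/ (front); no central partner.
So /ɶ/ is the unpaired segment.

/ɶ/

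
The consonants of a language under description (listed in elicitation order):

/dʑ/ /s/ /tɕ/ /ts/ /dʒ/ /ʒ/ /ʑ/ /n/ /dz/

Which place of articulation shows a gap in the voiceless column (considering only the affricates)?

postalveolar

alveolar: voiceless /ts/, voiced /dz/.
postalveolar: voiceless —, voiced /dʒ/.
alveolo-palatal: voiceless /tɕ/, voiced /dʑ/.
Every place of articulation has a voiceless member except postalveolar, where /tʃ/ would be expected.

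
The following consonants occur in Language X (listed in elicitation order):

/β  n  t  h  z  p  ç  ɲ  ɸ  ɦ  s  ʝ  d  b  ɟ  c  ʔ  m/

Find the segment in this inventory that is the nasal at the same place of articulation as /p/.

/m/

/p/ is a voiceless bilabial stop.
The nasal at the same place is a bilabial nasal — in this inventory, /m/.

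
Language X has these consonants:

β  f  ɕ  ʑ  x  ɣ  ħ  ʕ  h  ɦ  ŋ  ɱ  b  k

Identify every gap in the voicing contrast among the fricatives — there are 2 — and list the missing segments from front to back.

/ɸ/, /v/

place of articulation  voiceless  voiced  
bilabial          —         β       
labiodental       f         —       
alveolo-palatal   ɕ         ʑ       
velar             x         ɣ       
pharyngeal        ħ         ʕ       
glottal           h         ɦ       
Gaps, from front to back: bilabial lacks voiceless (/ɸ/); labiodental lacks voiced (/v/).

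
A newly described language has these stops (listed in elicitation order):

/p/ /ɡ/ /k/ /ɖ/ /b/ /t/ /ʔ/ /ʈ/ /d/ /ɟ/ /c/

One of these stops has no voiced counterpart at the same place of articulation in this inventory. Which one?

Bilabial: /p/ ~ /b/
Alveolar: /t/ ~ /d/
Retroflex: /ʈ/ ~ /ɖ/
Palatal: /c/ ~ /ɟ/
Velar: /k/ ~ /ɡ/
Glottal: only /ʔ/ (voiceless); no voiced partner.
So /ʔ/ is the unpaired segment.

/ʔ/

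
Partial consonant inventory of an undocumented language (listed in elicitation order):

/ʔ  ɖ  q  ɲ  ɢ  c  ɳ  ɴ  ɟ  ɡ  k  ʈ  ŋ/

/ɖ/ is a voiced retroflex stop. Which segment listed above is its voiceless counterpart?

/ʈ/

The voiceless counterpart is a voiceless retroflex stop — in this inventory, /ʈ/.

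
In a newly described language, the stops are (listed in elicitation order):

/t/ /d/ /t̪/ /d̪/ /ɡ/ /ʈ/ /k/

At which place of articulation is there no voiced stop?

retroflex

Voiceless: /t̪/ (dental), /t/ (alveolar), /ʈ/ (retroflex), /k/ (velar).
Voiced: /d̪/ (dental), /d/ (alveolar), /ɡ/ (velar).
Every place of articulation has a voiced member except retroflex, where /ɖ/ would be expected.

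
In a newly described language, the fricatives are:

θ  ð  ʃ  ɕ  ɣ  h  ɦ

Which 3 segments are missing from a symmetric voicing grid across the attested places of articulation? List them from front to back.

/ʒ/, /ʑ/, /x/

dental: voiceless /θ/, voiced /ð/.
postalveolar: voiceless /ʃ/, voiced —.
alveolo-palatal: voiceless /ɕ/, voiced —.
velar: voiceless —, voiced /ɣ/.
glottal: voiceless /h/, voiced /ɦ/.
Gaps, from front to back: postalveolar lacks voiced (/ʒ/); alveolo-palatal lacks voiced (/ʑ/); velar lacks voiceless (/x/).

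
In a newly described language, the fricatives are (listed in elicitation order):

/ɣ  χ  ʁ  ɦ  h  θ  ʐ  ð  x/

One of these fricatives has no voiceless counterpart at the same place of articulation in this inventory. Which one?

Dental: /θ/ ~ /ð/
Velar: /x/ ~ /ɣ/
Uvular: /χ/ ~ /ʁ/
Glottal: /h/ ~ /ɦ/
Retroflex: only /ʐ/ (voiced); no voiceless partner.
So /ʐ/ is the unpaired segment.

/ʐ/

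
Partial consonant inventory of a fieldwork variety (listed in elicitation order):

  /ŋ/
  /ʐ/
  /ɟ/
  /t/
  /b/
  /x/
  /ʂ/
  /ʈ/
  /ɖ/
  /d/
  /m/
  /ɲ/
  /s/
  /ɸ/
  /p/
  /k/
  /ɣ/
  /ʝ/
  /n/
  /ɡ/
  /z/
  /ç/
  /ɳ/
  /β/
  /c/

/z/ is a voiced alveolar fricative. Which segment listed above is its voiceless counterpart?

The voiceless counterpart is a voiceless alveolar fricative — in this inventory, /s/.

/s/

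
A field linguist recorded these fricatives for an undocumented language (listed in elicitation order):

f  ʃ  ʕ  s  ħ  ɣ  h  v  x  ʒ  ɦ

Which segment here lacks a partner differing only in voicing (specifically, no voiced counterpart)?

Labiodental: /f/ ~ /v/
Postalveolar: /ʃ/ ~ /ʒ/
Velar: /x/ ~ /ɣ/
Pharyngeal: /ħ/ ~ /ʕ/
Glottal: /h/ ~ /ɦ/
Alveolar: only /s/ (voiceless); no voiced partner.
So /s/ is the unpaired segment.

/s/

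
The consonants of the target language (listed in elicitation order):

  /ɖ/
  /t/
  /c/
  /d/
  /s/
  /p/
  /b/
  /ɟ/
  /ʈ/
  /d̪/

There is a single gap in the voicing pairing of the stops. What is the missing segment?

/t̪/

place of articulation  voiceless  voiced  
bilabial          p         b       
dental            —         d̪      
alveolar          t         d       
retroflex         ʈ         ɖ       
palatal           c         ɟ       
The dental row has no voiceless member, so the gap is the voiceless dental stop /t̪/.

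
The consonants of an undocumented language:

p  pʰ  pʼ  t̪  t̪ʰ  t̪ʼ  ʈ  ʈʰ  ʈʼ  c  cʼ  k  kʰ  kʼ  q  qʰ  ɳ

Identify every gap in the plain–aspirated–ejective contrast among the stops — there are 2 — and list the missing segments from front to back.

place of articulation  plain     aspirated  ejective
bilabial          p         pʰ        pʼ      
dental            t̪        t̪ʰ       t̪ʼ     
retroflex         ʈ         ʈʰ        ʈʼ      
palatal           c         —         cʼ      
velar             k         kʰ        kʼ      
uvular            q         qʰ        —       
Gaps, from front to back: palatal lacks aspirated (/cʰ/); uvular lacks ejective (/qʼ/).

/cʰ/, /qʼ/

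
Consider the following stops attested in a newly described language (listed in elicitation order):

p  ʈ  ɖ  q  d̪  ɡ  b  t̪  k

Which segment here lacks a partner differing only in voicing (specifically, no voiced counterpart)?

/q/

Bilabial: /p/ ~ /b/
Dental: /t̪/ ~ /d̪/
Retroflex: /ʈ/ ~ /ɖ/
Velar: /k/ ~ /ɡ/
Uvular: only /q/ (voiceless); no voiced partner.
So /q/ is the unpaired segment.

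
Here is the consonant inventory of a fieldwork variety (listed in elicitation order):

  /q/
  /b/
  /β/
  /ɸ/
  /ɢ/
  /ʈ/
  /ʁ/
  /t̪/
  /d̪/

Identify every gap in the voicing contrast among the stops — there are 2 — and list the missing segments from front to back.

/p/, /ɖ/

Voiceless: /t̪/ (dental), /ʈ/ (retroflex), /q/ (uvular).
Voiced: /b/ (bilabial), /d̪/ (dental), /ɢ/ (uvular).
Gaps, from front to back: bilabial lacks voiceless (/p/); retroflex lacks voiced (/ɖ/).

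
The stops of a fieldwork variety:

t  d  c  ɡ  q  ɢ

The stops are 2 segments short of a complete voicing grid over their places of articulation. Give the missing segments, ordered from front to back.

/ɟ/, /k/

place of articulation  voiceless  voiced  
alveolar          t         d       
palatal           c         —       
velar             —         ɡ       
uvular            q         ɢ       
Gaps, from front to back: palatal lacks voiced (/ɟ/); velar lacks voiceless (/k/).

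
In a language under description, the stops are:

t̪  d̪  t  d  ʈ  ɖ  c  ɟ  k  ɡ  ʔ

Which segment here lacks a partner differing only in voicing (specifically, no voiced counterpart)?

Dental: /t̪/ ~ /d̪/
Alveolar: /t/ ~ /d/
Retroflex: /ʈ/ ~ /ɖ/
Palatal: /c/ ~ /ɟ/
Velar: /k/ ~ /ɡ/
Glottal: only /ʔ/ (voiceless); no voiced partner.
So /ʔ/ is the unpaired segment.

/ʔ/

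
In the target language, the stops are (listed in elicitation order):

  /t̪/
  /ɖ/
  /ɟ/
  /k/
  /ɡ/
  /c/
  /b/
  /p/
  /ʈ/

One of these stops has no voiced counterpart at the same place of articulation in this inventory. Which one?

Bilabial: /p/ ~ /b/
Retroflex: /ʈ/ ~ /ɖ/
Palatal: /c/ ~ /ɟ/
Velar: /k/ ~ /ɡ/
Dental: only /t̪/ (voiceless); no voiced partner.
So /t̪/ is the unpaired segment.

/t̪/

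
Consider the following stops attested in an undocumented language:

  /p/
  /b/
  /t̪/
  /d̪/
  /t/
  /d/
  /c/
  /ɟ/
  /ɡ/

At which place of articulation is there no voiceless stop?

place of articulation  voiceless  voiced  
bilabial          p         b       
dental            t̪        d̪      
alveolar          t         d       
palatal           c         ɟ       
velar             —         ɡ       
Every place of articulation has a voiceless member except velar, where /k/ would be expected.

velar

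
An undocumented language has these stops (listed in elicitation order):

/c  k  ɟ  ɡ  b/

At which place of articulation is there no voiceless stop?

Voiceless: /c/ (palatal), /k/ (velar).
Voiced: /b/ (bilabial), /ɟ/ (palatal), /ɡ/ (velar).
Every place of articulation has a voiceless member except bilabial, where /p/ would be expected.

bilabial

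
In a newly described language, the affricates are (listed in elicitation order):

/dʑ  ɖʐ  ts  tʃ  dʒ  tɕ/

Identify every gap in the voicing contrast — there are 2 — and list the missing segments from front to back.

/dz/, /ʈʂ/

place of articulation  voiceless  voiced  
alveolar          ts        —       
postalveolar      tʃ        dʒ      
retroflex         —         ɖʐ      
alveolo-palatal   tɕ        dʑ      
Gaps, from front to back: alveolar lacks voiced (/dz/); retroflex lacks voiceless (/ʈʂ/).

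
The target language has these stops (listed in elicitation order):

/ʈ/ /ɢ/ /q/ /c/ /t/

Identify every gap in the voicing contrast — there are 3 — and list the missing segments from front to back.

place of articulation  voiceless  voiced  
alveolar          t         —       
retroflex         ʈ         —       
palatal           c         —       
uvular            q         ɢ       
Gaps, from front to back: alveolar lacks voiced (/d/); retroflex lacks voiced (/ɖ/); palatal lacks voiced (/ɟ/).

/d/, /ɖ/, /ɟ/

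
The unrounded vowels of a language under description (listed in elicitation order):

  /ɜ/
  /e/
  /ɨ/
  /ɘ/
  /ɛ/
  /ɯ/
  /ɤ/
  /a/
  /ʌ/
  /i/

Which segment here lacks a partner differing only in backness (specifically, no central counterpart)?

/a/

High: /i/ ~ /ɨ/ ~ /ɯ/
High-mid: /e/ ~ /ɘ/ ~ /ɤ/
Low-mid: /ɛ/ ~ /ɜ/ ~ /ʌ/
Low: only /a/ (front); no central partner.
So /a/ is the unpaired segment.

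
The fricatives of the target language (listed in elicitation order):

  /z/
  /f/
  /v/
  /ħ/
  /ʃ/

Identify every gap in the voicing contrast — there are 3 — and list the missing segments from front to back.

labiodental: voiceless /f/, voiced /v/.
alveolar: voiceless —, voiced /z/.
postalveolar: voiceless /ʃ/, voiced —.
pharyngeal: voiceless /ħ/, voiced —.
Gaps, from front to back: alveolar lacks voiceless (/s/); postalveolar lacks voiced (/ʒ/); pharyngeal lacks voiced (/ʕ/).

/s/, /ʒ/, /ʕ/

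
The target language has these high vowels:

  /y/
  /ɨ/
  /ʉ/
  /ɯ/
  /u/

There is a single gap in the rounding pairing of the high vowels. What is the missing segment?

front: unrounded —, rounded /y/.
central: unrounded /ɨ/, rounded /ʉ/.
back: unrounded /ɯ/, rounded /u/.
The front row has no unrounded member, so the gap is the front unrounded vowel /i/.

/i/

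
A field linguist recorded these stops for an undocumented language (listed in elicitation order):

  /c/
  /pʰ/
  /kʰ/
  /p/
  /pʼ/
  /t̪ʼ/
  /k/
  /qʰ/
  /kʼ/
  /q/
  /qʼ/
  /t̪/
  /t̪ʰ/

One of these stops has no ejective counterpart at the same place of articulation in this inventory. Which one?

Bilabial: /p/ ~ /pʰ/ ~ /pʼ/
Dental: /t̪/ ~ /t̪ʰ/ ~ /t̪ʼ/
Velar: /k/ ~ /kʰ/ ~ /kʼ/
Uvular: /q/ ~ /qʰ/ ~ /qʼ/
Palatal: only /c/ (plain); no ejective partner.
So /c/ is the unpaired segment.

/c/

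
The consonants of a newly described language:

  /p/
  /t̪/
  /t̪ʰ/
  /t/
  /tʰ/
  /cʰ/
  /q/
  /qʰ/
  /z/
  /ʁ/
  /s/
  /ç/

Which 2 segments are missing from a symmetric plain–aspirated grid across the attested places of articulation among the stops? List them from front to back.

Plain: /p/ (bilabial), /t̪/ (dental), /t/ (alveolar), /q/ (uvular).
Aspirated: /t̪ʰ/ (dental), /tʰ/ (alveolar), /cʰ/ (palatal), /qʰ/ (uvular).
Gaps, from front to back: bilabial lacks aspirated (/pʰ/); palatal lacks plain (/c/).

/pʰ/, /c/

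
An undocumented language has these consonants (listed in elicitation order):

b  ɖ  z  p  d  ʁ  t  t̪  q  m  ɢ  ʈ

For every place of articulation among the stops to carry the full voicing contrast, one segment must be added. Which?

/d̪/

Voiceless: /p/ (bilabial), /t̪/ (dental), /t/ (alveolar), /ʈ/ (retroflex), /q/ (uvular).
Voiced: /b/ (bilabial), /d/ (alveolar), /ɖ/ (retroflex), /ɢ/ (uvular).
The dental row has no voiced member, so the gap is the voiced dental stop /d̪/.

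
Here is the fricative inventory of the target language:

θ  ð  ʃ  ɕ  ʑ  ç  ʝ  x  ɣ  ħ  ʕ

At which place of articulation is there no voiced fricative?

postalveolar

place of articulation  voiceless  voiced  
dental            θ         ð       
postalveolar      ʃ         —       
alveolo-palatal   ɕ         ʑ       
palatal           ç         ʝ       
velar             x         ɣ       
pharyngeal        ħ         ʕ       
Every place of articulation has a voiced member except postalveolar, where /ʒ/ would be expected.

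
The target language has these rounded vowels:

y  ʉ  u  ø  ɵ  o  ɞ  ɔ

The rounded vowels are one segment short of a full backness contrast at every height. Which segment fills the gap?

Front: /y/ (high), /ø/ (high-mid).
Central: /ʉ/ (high), /ɵ/ (high-mid), /ɞ/ (low-mid).
Back: /u/ (high), /o/ (high-mid), /ɔ/ (low-mid).
The low-mid row has no front member, so the gap is the low-mid front rounded vowel /œ/.

/œ/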